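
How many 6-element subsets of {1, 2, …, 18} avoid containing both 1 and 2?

16744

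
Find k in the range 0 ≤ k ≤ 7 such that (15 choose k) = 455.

C(15,k) increases on 0 ≤ k ≤ 7. C(15,2) = 105 and C(15,3) = 455, so k = 3.

3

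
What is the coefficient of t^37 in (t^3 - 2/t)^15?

General term: C(15,j)·(t^3)^j·(-2/t)^(15-j), with t-exponent 3j − 1(15−j) = 4j − 15.
Set 4j − 15 = 37: j = 13.
C(15,13) = 105; 1^13 = 1; (-2)^2 = 4.
Coefficient = 105 · 1 · 4 = 420.

420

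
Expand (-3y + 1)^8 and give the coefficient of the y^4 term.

5670

The general term is C(8,j)·(-3y)^j·(1)^(8-j); the y^4 term has j = 4.
C(8,4) = 70.
Coefficient = C(8,4) · (-3)^4 = 70 · 81 = 5670.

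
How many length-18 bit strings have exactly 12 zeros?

18564

Choose the 12 positions: C(18,12) = 18564.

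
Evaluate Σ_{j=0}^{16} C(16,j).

Setting x = 1 in (1+x)^16 gives Σ C(16,j) = 2^16 = 65536.

65536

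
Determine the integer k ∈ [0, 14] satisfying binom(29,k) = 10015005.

9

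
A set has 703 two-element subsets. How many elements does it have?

n(n−1)/2 = 703 ⇒ n(n−1) = 1406. Since 38·37 = 1406, n = 38.

38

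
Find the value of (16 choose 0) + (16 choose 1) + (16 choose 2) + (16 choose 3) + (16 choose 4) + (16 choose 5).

1 + 16 + 120 + 560 + 1820 + 4368 = 6885.

6885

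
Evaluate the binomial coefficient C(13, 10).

286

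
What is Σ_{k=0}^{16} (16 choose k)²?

By Vandermonde's identity, Σ C(16,k)² = C(32,16) = 601080390.

601080390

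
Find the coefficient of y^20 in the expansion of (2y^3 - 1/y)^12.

126720

General term: C(12,j)·(2y^3)^j·(-1/y)^(12-j), with y-exponent 3j − 1(12−j) = 4j − 12.
Set 4j − 12 = 20: j = 8.
C(12,8) = 495; 2^8 = 256; (-1)^4 = 1.
Coefficient = 495 · 256 · 1 = 126720.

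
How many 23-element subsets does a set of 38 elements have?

15471286560

C(38,23) = C(38,15) by symmetry.
C(38,15) = (38·37·36·35·34·33·32·31·30·29·28·27·26·25·24) / 15! = 20231404874494894080000 / 1307674368000 = 15471286560.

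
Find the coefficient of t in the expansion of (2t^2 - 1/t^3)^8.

-1792

General term: C(8,j)·(2t^2)^j·(-1/t^3)^(8-j), with t-exponent 2j − 3(8−j) = 5j − 24.
Set 5j − 24 = 1: j = 5.
C(8,5) = 56; 2^5 = 32; (-1)^3 = -1.
Coefficient = 56 · 32 · (-1) = -1792.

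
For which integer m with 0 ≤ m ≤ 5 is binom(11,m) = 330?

C(11,m) increases on 0 ≤ m ≤ 5. C(11,3) = 165 and C(11,4) = 330, so m = 4.

4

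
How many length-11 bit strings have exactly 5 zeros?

Choose the 5 positions: C(11,5) = 462.

462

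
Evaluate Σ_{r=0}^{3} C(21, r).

1 + 21 + 210 + 1330 = 1562.

1562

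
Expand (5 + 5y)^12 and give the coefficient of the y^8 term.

The general term is C(12,j)·(5)^j·(5y)^(12-j); the y^8 term has j = 4.
C(12,4) = 495.
Coefficient = C(12,4) · 5^4 · 5^8 = 495 · 625 · 390625 = 120849609375.

120849609375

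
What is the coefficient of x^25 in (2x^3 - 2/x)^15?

-98402304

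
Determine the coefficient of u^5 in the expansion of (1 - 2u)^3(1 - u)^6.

Coefficient of u^5 = Σ_{j} C(3,j)·(-2)^j·C(6,5-j)·(-1)^(5-j) for j from 0 to 3.
= (-6) + (-90) + (-240) + (-120) = -456.

-456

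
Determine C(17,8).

24310

C(17,8) = (17·16·15·14·13·12·11·10) / 8! = 980179200 / 40320 = 24310.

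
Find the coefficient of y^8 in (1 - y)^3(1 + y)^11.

Coefficient of y^8 = Σ_{j} C(3,j)·(-1)^j·C(11,8-j)·1^(8-j) for j from 0 to 3.
= 165 + (-990) + 1386 + (-462) = 99.

99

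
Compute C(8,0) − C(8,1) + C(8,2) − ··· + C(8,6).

7

The partial alternating sum Σ_{k=0}^{6} (−1)^k C(8,k) = (−1)^6 C(7,6) = 7.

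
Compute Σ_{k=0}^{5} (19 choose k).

16664

1 + 19 + 171 + 969 + 3876 + 11628 = 16664.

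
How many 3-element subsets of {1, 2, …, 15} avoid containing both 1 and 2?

442

All 3-subsets: C(15,3) = 455. Those containing both fixed elements: C(13,1) = 13.
455 − 13 = 442.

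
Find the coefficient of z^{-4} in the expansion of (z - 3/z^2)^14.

2189187

General term: C(14,j)·(z)^j·(-3/z^2)^(14-j), with z-exponent 1j − 2(14−j) = 3j − 28.
Set 3j − 28 = -4: j = 8.
C(14,8) = 3003; 1^8 = 1; (-3)^6 = 729.
Coefficient = 3003 · 1 · 729 = 2189187.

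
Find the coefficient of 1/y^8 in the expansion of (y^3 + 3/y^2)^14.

59108049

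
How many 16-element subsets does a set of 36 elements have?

C(36,16) = (36·35·34·33·32·31·30·29·28·27·26·25·24·23·22·21) / 16! = 152901072685905223680000 / 20922789888000 = 7307872110.

7307872110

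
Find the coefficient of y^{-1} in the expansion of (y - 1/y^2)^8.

General term: C(8,j)·(y)^j·(-1/y^2)^(8-j), with y-exponent 1j − 2(8−j) = 3j − 16.
Set 3j − 16 = -1: j = 5.
C(8,5) = 56; 1^5 = 1; (-1)^3 = -1.
Coefficient = 56 · 1 · (-1) = -56.

-56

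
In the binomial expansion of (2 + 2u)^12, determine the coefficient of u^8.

2027520

The general term is C(12,j)·(2)^j·(2u)^(12-j); the u^8 term has j = 4.
C(12,4) = 495.
Coefficient = C(12,4) · 2^4 · 2^8 = 495 · 16 · 256 = 2027520.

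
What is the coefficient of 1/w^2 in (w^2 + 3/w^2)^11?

336798

General term: C(11,j)·(w^2)^j·(3/w^2)^(11-j), with w-exponent 2j − 2(11−j) = 4j − 22.
Set 4j − 22 = -2: j = 5.
C(11,5) = 462; 1^5 = 1; 3^6 = 729.
Coefficient = 462 · 1 · 729 = 336798.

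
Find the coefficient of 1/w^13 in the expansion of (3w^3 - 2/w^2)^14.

-20127744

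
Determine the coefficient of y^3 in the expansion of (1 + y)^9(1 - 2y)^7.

56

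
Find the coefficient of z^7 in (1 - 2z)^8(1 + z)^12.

1560

Coefficient of z^7 = Σ_{j} C(8,j)·(-2)^j·C(12,7-j)·1^(7-j) for j from 0 to 7.
= 792 + (-14784) + 88704 + (-221760) + 246400 + (-118272) + 21504 + (-1024) = 1560.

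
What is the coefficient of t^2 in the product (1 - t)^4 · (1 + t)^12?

24

Coefficient of t^2 = Σ_{j} C(4,j)·(-1)^j·C(12,2-j)·1^(2-j) for j from 0 to 2.
= 66 + (-48) + 6 = 24.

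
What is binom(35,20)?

3247943160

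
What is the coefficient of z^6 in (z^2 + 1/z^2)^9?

84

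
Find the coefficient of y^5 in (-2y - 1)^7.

The general term is C(7,j)·(-2y)^j·(-1)^(7-j); the y^5 term has j = 5.
C(7,5) = 21.
Coefficient = C(7,5) · (-2)^5 = 21 · (-32) = -672.

-672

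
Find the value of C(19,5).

11628

C(19,5) = (19·18·17·16·15) / 5! = 1395360 / 120 = 11628.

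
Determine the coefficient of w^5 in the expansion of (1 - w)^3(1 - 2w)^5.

-552

Coefficient of w^5 = Σ_{j} C(3,j)·(-1)^j·C(5,5-j)·(-2)^(5-j) for j from 0 to 3.
= (-32) + (-240) + (-240) + (-40) = -552.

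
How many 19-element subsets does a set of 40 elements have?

131282408400

C(40,19) = (40·39·38·37·36·35·34·33·32·31·30·29·28·27·26·25·24·23·22) / 19! = 15969861751731289590988800000 / 121645100408832000 = 131282408400.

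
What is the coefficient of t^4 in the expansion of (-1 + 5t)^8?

The general term is C(8,j)·(-1)^j·(5t)^(8-j); the t^4 term has j = 4.
C(8,4) = 70.
Coefficient = C(8,4) · 5^4 = 70 · 625 = 43750.

43750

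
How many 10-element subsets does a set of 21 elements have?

C(21,10) = (21·20·19·18·17·16·15·14·13·12) / 10! = 1279935820800 / 3628800 = 352716.

352716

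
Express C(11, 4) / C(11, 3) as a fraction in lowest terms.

2

C(n,k+1)/C(n,k) = (n−k)/(k+1) = (11−3)/(3+1) = 8/4 = 2.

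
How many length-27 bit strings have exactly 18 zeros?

4686825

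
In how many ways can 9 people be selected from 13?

This is C(13,9) = 715.

715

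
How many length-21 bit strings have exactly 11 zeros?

352716

Choose the 11 positions: C(21,11) = 352716.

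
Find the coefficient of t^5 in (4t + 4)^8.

3670016

The general term is C(8,j)·(4t)^j·(4)^(8-j); the t^5 term has j = 5.
C(8,5) = 56.
Coefficient = C(8,5) · 4^5 · 4^3 = 56 · 1024 · 64 = 3670016.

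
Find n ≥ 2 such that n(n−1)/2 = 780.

40

n(n−1)/2 = 780 ⇒ n(n−1) = 1560. Since 40·39 = 1560, n = 40.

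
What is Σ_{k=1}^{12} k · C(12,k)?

Differentiating (1+x)^12 and setting x=1: Σ k·C(12,k) = 12·2^11 = 24576.

24576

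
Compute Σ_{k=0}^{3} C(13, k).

378

1 + 13 + 78 + 286 = 378.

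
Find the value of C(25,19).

C(25,19) = C(25,6) by symmetry.
C(25,6) = (25·24·23·22·21·20) / 6! = 127512000 / 720 = 177100.

177100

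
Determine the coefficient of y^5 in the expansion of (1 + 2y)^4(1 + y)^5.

681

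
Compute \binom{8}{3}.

56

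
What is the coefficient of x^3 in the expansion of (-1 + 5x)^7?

The general term is C(7,j)·(-1)^j·(5x)^(7-j); the x^3 term has j = 4.
C(7,4) = 35.
Coefficient = C(7,4) · 5^3 = 35 · 125 = 4375.

4375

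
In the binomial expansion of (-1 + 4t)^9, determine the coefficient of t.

36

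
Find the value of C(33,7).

C(33,7) = (33·32·31·30·29·28·27) / 7! = 21531121920 / 5040 = 4272048.

4272048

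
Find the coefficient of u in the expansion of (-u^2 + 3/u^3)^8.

-1512

General term: C(8,j)·(-u^2)^j·(3/u^3)^(8-j), with u-exponent 2j − 3(8−j) = 5j − 24.
Set 5j − 24 = 1: j = 5.
C(8,5) = 56; (-1)^5 = -1; 3^3 = 27.
Coefficient = 56 · (-1) · 27 = -1512.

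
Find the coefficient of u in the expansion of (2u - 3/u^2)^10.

General term: C(10,j)·(2u)^j·(-3/u^2)^(10-j), with u-exponent 1j − 2(10−j) = 3j − 20.
Set 3j − 20 = 1: j = 7.
C(10,7) = 120; 2^7 = 128; (-3)^3 = -27.
Coefficient = 120 · 128 · (-27) = -414720.

-414720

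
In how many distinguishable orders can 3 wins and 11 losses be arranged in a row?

364

Choose positions for the wins: C(14,3) = 364.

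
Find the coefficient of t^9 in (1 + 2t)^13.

366080

The general term is C(13,j)·(1)^j·(2t)^(13-j); the t^9 term has j = 4.
C(13,4) = 715.
Coefficient = C(13,4) · 2^9 = 715 · 512 = 366080.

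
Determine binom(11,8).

165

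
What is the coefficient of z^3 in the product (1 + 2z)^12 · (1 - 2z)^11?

Coefficient of z^3 = Σ_{j} C(12,j)·2^j·C(11,3-j)·(-2)^(3-j) for j from 0 to 3.
= (-1320) + 5280 + (-5808) + 1760 = -88.

-88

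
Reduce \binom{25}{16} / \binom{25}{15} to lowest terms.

5/8

C(n,k+1)/C(n,k) = (n−k)/(k+1) = (25−15)/(15+1) = 10/16 = 5/8.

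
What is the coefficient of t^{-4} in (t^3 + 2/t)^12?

67584

General term: C(12,j)·(t^3)^j·(2/t)^(12-j), with t-exponent 3j − 1(12−j) = 4j − 12.
Set 4j − 12 = -4: j = 2.
C(12,2) = 66; 1^2 = 1; 2^10 = 1024.
Coefficient = 66 · 1 · 1024 = 67584.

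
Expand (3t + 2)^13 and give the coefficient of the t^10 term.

135104112

The general term is C(13,j)·(3t)^j·(2)^(13-j); the t^10 term has j = 10.
C(13,10) = 286.
Coefficient = C(13,10) · 3^10 · 2^3 = 286 · 59049 · 8 = 135104112.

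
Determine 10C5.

252

C(10,5) = (10·9·8·7·6) / 5! = 30240 / 120 = 252.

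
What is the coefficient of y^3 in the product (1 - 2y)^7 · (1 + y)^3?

-69

Coefficient of y^3 = Σ_{j} C(7,j)·(-2)^j·C(3,3-j)·1^(3-j) for j from 0 to 3.
= 1 + (-42) + 252 + (-280) = -69.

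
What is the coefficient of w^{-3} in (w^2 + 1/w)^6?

General term: C(6,j)·(w^2)^j·(1/w)^(6-j), with w-exponent 2j − 1(6−j) = 3j − 6.
Set 3j − 6 = -3: j = 1.
C(6,1) = 6; 1^1 = 1; 1^5 = 1.
Coefficient = 6 · 1 · 1 = 6.

6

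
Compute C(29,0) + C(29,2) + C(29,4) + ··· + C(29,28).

268435456

Half of (1+1)^29 + (1−1)^29 gives the even-index sum: 2^28 = 268435456.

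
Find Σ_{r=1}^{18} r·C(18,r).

2359296

Differentiating (1+x)^18 and setting x=1: Σ r·C(18,r) = 18·2^17 = 2359296.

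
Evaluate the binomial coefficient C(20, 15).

C(20,15) = C(20,5) by symmetry.
C(20,5) = (20·19·18·17·16) / 5! = 1860480 / 120 = 15504.

15504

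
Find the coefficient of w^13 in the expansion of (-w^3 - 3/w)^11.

-112266

General term: C(11,j)·(-w^3)^j·(-3/w)^(11-j), with w-exponent 3j − 1(11−j) = 4j − 11.
Set 4j − 11 = 13: j = 6.
C(11,6) = 462; (-1)^6 = 1; (-3)^5 = -243.
Coefficient = 462 · 1 · (-243) = -112266.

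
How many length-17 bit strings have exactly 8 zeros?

24310

Choose the 8 positions: C(17,8) = 24310.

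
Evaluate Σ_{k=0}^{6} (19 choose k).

43796

1 + 19 + 171 + 969 + 3876 + 11628 + 27132 = 43796.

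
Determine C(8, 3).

C(8,3) = (8·7·6) / 3! = 336 / 6 = 56.

56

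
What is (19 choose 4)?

3876

C(19,4) = (19·18·17·16) / 4! = 93024 / 24 = 3876.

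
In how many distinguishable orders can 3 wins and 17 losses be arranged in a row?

Choose positions for the wins: C(20,3) = 1140.

1140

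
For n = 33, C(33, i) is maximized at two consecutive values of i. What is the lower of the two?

16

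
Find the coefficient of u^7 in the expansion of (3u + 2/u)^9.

General term: C(9,j)·(3u)^j·(2/u)^(9-j), with u-exponent 1j − 1(9−j) = 2j − 9.
Set 2j − 9 = 7: j = 8.
C(9,8) = 9; 3^8 = 6561; 2^1 = 2.
Coefficient = 9 · 6561 · 2 = 118098.

118098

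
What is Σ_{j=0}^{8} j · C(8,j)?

1024

Since j·C(8,j) = 8·C(7,j−1), the sum is 8·2^7 = 8·128 = 1024.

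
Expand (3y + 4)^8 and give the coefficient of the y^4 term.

1451520

The general term is C(8,j)·(3y)^j·(4)^(8-j); the y^4 term has j = 4.
C(8,4) = 70.
Coefficient = C(8,4) · 3^4 · 4^4 = 70 · 81 · 256 = 1451520.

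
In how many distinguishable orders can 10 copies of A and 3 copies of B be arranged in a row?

Choose positions for the A's: C(13,10) = 286.

286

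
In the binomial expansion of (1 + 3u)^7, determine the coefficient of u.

21

The general term is C(7,j)·(1)^j·(3u)^(7-j); the u^1 term has j = 6.
C(7,6) = 7.
Coefficient = C(7,6) · 3^1 = 7 · 3 = 21.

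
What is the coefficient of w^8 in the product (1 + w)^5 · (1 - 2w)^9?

2112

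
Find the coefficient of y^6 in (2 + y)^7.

14

The general term is C(7,j)·(2)^j·(y)^(7-j); the y^6 term has j = 1.
C(7,1) = 7.
Coefficient = C(7,1) · 2^1 = 7 · 2 = 14.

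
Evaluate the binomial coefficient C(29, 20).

10015005

C(29,20) = C(29,9) by symmetry.
C(29,9) = (29·28·27·26·25·24·23·22·21) / 9! = 3634245014400 / 362880 = 10015005.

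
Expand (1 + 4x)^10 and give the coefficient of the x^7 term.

The general term is C(10,j)·(1)^j·(4x)^(10-j); the x^7 term has j = 3.
C(10,3) = 120.
Coefficient = C(10,3) · 4^7 = 120 · 16384 = 1966080.

1966080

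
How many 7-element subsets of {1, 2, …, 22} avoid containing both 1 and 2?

All 7-subsets: C(22,7) = 170544. Those containing both fixed elements: C(20,5) = 15504.
170544 − 15504 = 155040.

155040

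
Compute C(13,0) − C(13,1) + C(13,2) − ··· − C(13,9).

-220

The partial alternating sum Σ_{k=0}^{9} (−1)^k C(13,k) = (−1)^9 C(12,9) = -220.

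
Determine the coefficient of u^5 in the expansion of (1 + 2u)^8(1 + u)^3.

Coefficient of u^5 = Σ_{j} C(8,j)·2^j·C(3,5-j)·1^(5-j) for j from 2 to 5.
= 112 + 1344 + 3360 + 1792 = 6608.

6608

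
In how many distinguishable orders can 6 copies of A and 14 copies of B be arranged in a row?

Choose positions for the A's: C(20,6) = 38760.

38760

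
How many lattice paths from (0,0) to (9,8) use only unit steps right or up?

Each path is a sequence of 17 steps with 9 rights: C(17,9) = 24310.

24310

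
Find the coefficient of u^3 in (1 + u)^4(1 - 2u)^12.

Coefficient of u^3 = Σ_{j} C(4,j)·1^j·C(12,3-j)·(-2)^(3-j) for j from 0 to 3.
= (-1760) + 1056 + (-144) + 4 = -844.

-844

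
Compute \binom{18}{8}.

C(18,8) = (18·17·16·15·14·13·12·11) / 8! = 1764322560 / 40320 = 43758.

43758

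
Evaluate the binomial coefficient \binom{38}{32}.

2760681

C(38,32) = C(38,6) by symmetry.
C(38,6) = (38·37·36·35·34·33) / 6! = 1987690320 / 720 = 2760681.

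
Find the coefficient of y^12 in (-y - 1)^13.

The general term is C(13,j)·(-y)^j·(-1)^(13-j); the y^12 term has j = 12.
C(13,12) = 13.
Coefficient = C(13,12) · (-1)^1 = 13 · (-1) = -13.

-13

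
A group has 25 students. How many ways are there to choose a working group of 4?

12650

This is C(25,4) = 12650.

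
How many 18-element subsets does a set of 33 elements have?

C(33,18) = C(33,15) by symmetry.
C(33,15) = (33·32·31·30·29·28·27·26·25·24·23·22·21·20·19) / 15! = 1356265350621941760000 / 1307674368000 = 1037158320.

1037158320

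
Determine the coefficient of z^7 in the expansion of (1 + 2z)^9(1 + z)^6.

148626

Coefficient of z^7 = Σ_{j} C(9,j)·2^j·C(6,7-j)·1^(7-j) for j from 1 to 7.
= 18 + 864 + 10080 + 40320 + 60480 + 32256 + 4608 = 148626.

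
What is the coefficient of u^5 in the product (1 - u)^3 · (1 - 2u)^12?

Coefficient of u^5 = Σ_{j} C(3,j)·(-1)^j·C(12,5-j)·(-2)^(5-j) for j from 0 to 3.
= (-25344) + (-23760) + (-5280) + (-264) = -54648.

-54648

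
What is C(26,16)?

C(26,16) = C(26,10) by symmetry.
C(26,10) = (26·25·24·23·22·21·20·19·18·17) / 10! = 19275223968000 / 3628800 = 5311735.

5311735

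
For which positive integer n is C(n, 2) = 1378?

53

n(n−1)/2 = 1378 ⇒ n(n−1) = 2756. Since 53·52 = 2756, n = 53.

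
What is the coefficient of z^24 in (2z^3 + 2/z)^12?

General term: C(12,j)·(2z^3)^j·(2/z)^(12-j), with z-exponent 3j − 1(12−j) = 4j − 12.
Set 4j − 12 = 24: j = 9.
C(12,9) = 220; 2^9 = 512; 2^3 = 8.
Coefficient = 220 · 512 · 8 = 901120.

901120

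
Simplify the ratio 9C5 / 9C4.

1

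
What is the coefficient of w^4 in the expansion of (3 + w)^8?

5670

The general term is C(8,j)·(3)^j·(w)^(8-j); the w^4 term has j = 4.
C(8,4) = 70.
Coefficient = C(8,4) · 3^4 = 70 · 81 = 5670.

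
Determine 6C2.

C(6,2) = (6·5) / 2! = 30 / 2 = 15.

15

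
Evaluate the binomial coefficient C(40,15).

40225345056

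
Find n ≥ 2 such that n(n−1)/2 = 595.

35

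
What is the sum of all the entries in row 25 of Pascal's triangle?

33554432

The entries of row 25 sum to 2^25 = 33554432.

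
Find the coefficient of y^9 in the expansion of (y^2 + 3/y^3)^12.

5940

General term: C(12,j)·(y^2)^j·(3/y^3)^(12-j), with y-exponent 2j − 3(12−j) = 5j − 36.
Set 5j − 36 = 9: j = 9.
C(12,9) = 220; 1^9 = 1; 3^3 = 27.
Coefficient = 220 · 1 · 27 = 5940.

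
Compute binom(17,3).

680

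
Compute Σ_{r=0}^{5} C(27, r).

101584

1 + 27 + 351 + 2925 + 17550 + 80730 = 101584.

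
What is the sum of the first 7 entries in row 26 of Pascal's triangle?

313912

1 + 26 + 325 + 2600 + 14950 + 65780 + 230230 = 313912.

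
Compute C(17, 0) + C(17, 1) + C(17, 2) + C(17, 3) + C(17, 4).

3214

1 + 17 + 136 + 680 + 2380 = 3214.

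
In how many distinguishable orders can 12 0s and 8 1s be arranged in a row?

125970

Choose positions for the 0s: C(20,12) = 125970.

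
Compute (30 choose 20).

30045015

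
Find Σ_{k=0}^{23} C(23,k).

Setting x = 1 in (1+x)^23 gives Σ C(23,k) = 2^23 = 8388608.

8388608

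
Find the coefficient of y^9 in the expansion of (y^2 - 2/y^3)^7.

General term: C(7,j)·(y^2)^j·(-2/y^3)^(7-j), with y-exponent 2j − 3(7−j) = 5j − 21.
Set 5j − 21 = 9: j = 6.
C(7,6) = 7; 1^6 = 1; (-2)^1 = -2.
Coefficient = 7 · 1 · (-2) = -14.

-14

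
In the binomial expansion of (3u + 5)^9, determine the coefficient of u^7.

1968300

The general term is C(9,j)·(3u)^j·(5)^(9-j); the u^7 term has j = 7.
C(9,7) = 36.
Coefficient = C(9,7) · 3^7 · 5^2 = 36 · 2187 · 25 = 1968300.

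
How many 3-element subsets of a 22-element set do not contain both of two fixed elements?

1520

All 3-subsets: C(22,3) = 1540. Those containing both fixed elements: C(20,1) = 20.
1540 − 20 = 1520.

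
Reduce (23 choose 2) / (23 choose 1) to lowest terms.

C(n,k+1)/C(n,k) = (n−k)/(k+1) = (23−1)/(1+1) = 22/2 = 11.

11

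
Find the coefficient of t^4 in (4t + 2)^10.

3440640

The general term is C(10,j)·(4t)^j·(2)^(10-j); the t^4 term has j = 4.
C(10,4) = 210.
Coefficient = C(10,4) · 4^4 · 2^6 = 210 · 256 · 64 = 3440640.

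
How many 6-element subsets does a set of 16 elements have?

8008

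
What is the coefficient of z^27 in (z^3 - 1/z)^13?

-286

General term: C(13,j)·(z^3)^j·(-1/z)^(13-j), with z-exponent 3j − 1(13−j) = 4j − 13.
Set 4j − 13 = 27: j = 10.
C(13,10) = 286; 1^10 = 1; (-1)^3 = -1.
Coefficient = 286 · 1 · (-1) = -286.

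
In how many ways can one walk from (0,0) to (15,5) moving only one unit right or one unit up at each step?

15504

Each path is a sequence of 20 steps with 15 rights: C(20,15) = 15504.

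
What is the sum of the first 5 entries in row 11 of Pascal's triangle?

562

1 + 11 + 55 + 165 + 330 = 562.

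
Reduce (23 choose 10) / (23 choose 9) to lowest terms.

C(n,k+1)/C(n,k) = (n−k)/(k+1) = (23−9)/(9+1) = 14/10 = 7/5.

7/5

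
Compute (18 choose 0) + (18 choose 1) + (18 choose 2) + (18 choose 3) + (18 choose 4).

1 + 18 + 153 + 816 + 3060 = 4048.

4048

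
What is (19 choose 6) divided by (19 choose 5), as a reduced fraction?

C(n,k+1)/C(n,k) = (n−k)/(k+1) = (19−5)/(5+1) = 14/6 = 7/3.

7/3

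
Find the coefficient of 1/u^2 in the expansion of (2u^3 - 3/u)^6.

-2916

General term: C(6,j)·(2u^3)^j·(-3/u)^(6-j), with u-exponent 3j − 1(6−j) = 4j − 6.
Set 4j − 6 = -2: j = 1.
C(6,1) = 6; 2^1 = 2; (-3)^5 = -243.
Coefficient = 6 · 2 · (-243) = -2916.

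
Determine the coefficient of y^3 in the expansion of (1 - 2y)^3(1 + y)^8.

Coefficient of y^3 = Σ_{j} C(3,j)·(-2)^j·C(8,3-j)·1^(3-j) for j from 0 to 3.
= 56 + (-168) + 96 + (-8) = -24.

-24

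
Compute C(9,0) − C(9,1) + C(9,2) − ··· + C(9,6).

28

The partial alternating sum Σ_{k=0}^{6} (−1)^k C(9,k) = (−1)^6 C(8,6) = 28.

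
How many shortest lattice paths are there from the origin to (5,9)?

Each path is a sequence of 14 steps with 5 rights: C(14,5) = 2002.

2002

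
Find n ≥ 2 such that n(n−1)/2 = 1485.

55

n(n−1)/2 = 1485 ⇒ n(n−1) = 2970. Since 55·54 = 2970, n = 55.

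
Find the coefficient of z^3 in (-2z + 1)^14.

-2912

The general term is C(14,j)·(-2z)^j·(1)^(14-j); the z^3 term has j = 3.
C(14,3) = 364.
Coefficient = C(14,3) · (-2)^3 = 364 · (-8) = -2912.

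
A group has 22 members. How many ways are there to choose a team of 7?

170544

This is C(22,7) = 170544.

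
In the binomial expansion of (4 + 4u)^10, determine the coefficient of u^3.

The general term is C(10,j)·(4)^j·(4u)^(10-j); the u^3 term has j = 7.
C(10,7) = 120.
Coefficient = C(10,7) · 4^7 · 4^3 = 120 · 16384 · 64 = 125829120.

125829120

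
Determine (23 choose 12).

1352078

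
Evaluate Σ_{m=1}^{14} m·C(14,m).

Differentiating (1+x)^14 and setting x=1: Σ m·C(14,m) = 14·2^13 = 114688.

114688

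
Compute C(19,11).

75582

C(19,11) = C(19,8) by symmetry.
C(19,8) = (19·18·17·16·15·14·13·12) / 8! = 3047466240 / 40320 = 75582.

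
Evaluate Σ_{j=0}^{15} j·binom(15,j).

245760

Differentiating (1+x)^15 and setting x=1: Σ j·C(15,j) = 15·2^14 = 245760.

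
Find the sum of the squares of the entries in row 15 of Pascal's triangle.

155117520

By Vandermonde's identity, Σ C(15,k)² = C(30,15) = 155117520.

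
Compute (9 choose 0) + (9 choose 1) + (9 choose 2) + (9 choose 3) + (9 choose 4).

256

1 + 9 + 36 + 84 + 126 = 256.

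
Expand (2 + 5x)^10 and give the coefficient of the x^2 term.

288000

The general term is C(10,j)·(2)^j·(5x)^(10-j); the x^2 term has j = 8.
C(10,8) = 45.
Coefficient = C(10,8) · 2^8 · 5^2 = 45 · 256 · 25 = 288000.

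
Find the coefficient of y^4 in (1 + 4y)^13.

The general term is C(13,j)·(1)^j·(4y)^(13-j); the y^4 term has j = 9.
C(13,9) = 715.
Coefficient = C(13,9) · 4^4 = 715 · 256 = 183040.

183040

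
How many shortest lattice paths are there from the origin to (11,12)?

Each path is a sequence of 23 steps with 11 rights: C(23,11) = 1352078.

1352078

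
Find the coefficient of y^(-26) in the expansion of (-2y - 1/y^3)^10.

General term: C(10,j)·(-2y)^j·(-1/y^3)^(10-j), with y-exponent 1j − 3(10−j) = 4j − 30.
Set 4j − 30 = -26: j = 1.
C(10,1) = 10; (-2)^1 = -2; (-1)^9 = -1.
Coefficient = 10 · (-2) · (-1) = 20.

20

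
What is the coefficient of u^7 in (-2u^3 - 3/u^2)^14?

960740352

General term: C(14,j)·(-2u^3)^j·(-3/u^2)^(14-j), with u-exponent 3j − 2(14−j) = 5j − 28.
Set 5j − 28 = 7: j = 7.
C(14,7) = 3432; (-2)^7 = -128; (-3)^7 = -2187.
Coefficient = 3432 · (-128) · (-2187) = 960740352.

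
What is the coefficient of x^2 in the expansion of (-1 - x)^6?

The general term is C(6,j)·(-1)^j·(-x)^(6-j); the x^2 term has j = 4.
C(6,4) = 15.
Coefficient = C(6,4) = 15.

15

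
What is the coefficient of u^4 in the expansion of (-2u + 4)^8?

The general term is C(8,j)·(-2u)^j·(4)^(8-j); the u^4 term has j = 4.
C(8,4) = 70.
Coefficient = C(8,4) · (-2)^4 · 4^4 = 70 · 16 · 256 = 286720.

286720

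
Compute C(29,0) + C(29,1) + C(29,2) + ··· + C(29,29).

536870912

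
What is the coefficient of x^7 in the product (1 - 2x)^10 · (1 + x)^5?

180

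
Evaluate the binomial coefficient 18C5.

8568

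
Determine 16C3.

C(16,3) = (16·15·14) / 3! = 3360 / 6 = 560.

560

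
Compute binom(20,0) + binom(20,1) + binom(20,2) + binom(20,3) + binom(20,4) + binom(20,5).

21700

1 + 20 + 190 + 1140 + 4845 + 15504 = 21700.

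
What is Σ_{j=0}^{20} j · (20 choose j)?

Since j·C(20,j) = 20·C(19,j−1), the sum is 20·2^19 = 20·524288 = 10485760.

10485760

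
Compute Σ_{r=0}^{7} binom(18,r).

63004

1 + 18 + 153 + 816 + 3060 + 8568 + 18564 + 31824 = 63004.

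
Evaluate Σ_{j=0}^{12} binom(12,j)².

Σ C(12,j)² is the coefficient of x^12 in (1+x)^12(1+x)^12 = (1+x)^24, i.e. C(24,12) = 2704156.

2704156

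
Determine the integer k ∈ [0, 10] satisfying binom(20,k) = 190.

2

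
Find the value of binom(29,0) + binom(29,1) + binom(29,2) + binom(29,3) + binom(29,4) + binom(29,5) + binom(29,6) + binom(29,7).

1 + 29 + 406 + 3654 + 23751 + 118755 + 475020 + 1560780 = 2182396.

2182396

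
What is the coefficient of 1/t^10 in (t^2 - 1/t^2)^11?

165

General term: C(11,j)·(t^2)^j·(-1/t^2)^(11-j), with t-exponent 2j − 2(11−j) = 4j − 22.
Set 4j − 22 = -10: j = 3.
C(11,3) = 165; 1^3 = 1; (-1)^8 = 1.
Coefficient = 165 · 1 · 1 = 165.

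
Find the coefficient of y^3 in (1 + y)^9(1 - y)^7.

Coefficient of y^3 = Σ_{j} C(9,j)·1^j·C(7,3-j)·(-1)^(3-j) for j from 0 to 3.
= (-35) + 189 + (-252) + 84 = -14.

-14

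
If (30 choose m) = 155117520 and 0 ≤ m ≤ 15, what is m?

15

C(30,m) increases on 0 ≤ m ≤ 15. C(30,14) = 145422675 and C(30,15) = 155117520, so m = 15.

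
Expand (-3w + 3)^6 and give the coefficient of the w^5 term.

-4374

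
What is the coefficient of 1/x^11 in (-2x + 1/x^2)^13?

-41184

General term: C(13,j)·(-2x)^j·(1/x^2)^(13-j), with x-exponent 1j − 2(13−j) = 3j − 26.
Set 3j − 26 = -11: j = 5.
C(13,5) = 1287; (-2)^5 = -32; 1^8 = 1.
Coefficient = 1287 · (-32) · 1 = -41184.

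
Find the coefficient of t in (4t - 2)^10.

The general term is C(10,j)·(4t)^j·(-2)^(10-j); the t^1 term has j = 1.
C(10,1) = 10.
Coefficient = C(10,1) · 4^1 · (-2)^9 = 10 · 4 · (-512) = -20480.

-20480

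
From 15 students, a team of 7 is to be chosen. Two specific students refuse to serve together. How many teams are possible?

5148

All 7-subsets: C(15,7) = 6435. Those containing both fixed elements: C(13,5) = 1287.
6435 − 1287 = 5148.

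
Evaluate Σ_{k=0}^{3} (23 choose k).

1 + 23 + 253 + 1771 = 2048.

2048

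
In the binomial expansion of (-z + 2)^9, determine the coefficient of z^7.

-144

The general term is C(9,j)·(-z)^j·(2)^(9-j); the z^7 term has j = 7.
C(9,7) = 36.
Coefficient = C(9,7) · (-1)^7 · 2^2 = 36 · (-1) · 4 = -144.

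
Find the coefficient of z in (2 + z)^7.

448

The general term is C(7,j)·(2)^j·(z)^(7-j); the z^1 term has j = 6.
C(7,6) = 7.
Coefficient = C(7,6) · 2^6 = 7 · 64 = 448.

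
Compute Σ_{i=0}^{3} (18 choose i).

988

1 + 18 + 153 + 816 = 988.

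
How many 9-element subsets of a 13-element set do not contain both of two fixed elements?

All 9-subsets: C(13,9) = 715. Those containing both fixed elements: C(11,7) = 330.
715 − 330 = 385.

385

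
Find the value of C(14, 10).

1001

C(14,10) = C(14,4) by symmetry.
C(14,4) = (14·13·12·11) / 4! = 24024 / 24 = 1001.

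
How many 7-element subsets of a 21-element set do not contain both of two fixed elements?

104652

All 7-subsets: C(21,7) = 116280. Those containing both fixed elements: C(19,5) = 11628.
116280 − 11628 = 104652.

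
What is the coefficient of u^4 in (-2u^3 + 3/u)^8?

-108864

General term: C(8,j)·(-2u^3)^j·(3/u)^(8-j), with u-exponent 3j − 1(8−j) = 4j − 8.
Set 4j − 8 = 4: j = 3.
C(8,3) = 56; (-2)^3 = -8; 3^5 = 243.
Coefficient = 56 · (-8) · 243 = -108864.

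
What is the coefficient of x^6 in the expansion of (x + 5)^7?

35

The general term is C(7,j)·(x)^j·(5)^(7-j); the x^6 term has j = 6.
C(7,6) = 7.
Coefficient = C(7,6) · 5^1 = 7 · 5 = 35.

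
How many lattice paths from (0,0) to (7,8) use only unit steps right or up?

6435

Each path is a sequence of 15 steps with 7 rights: C(15,7) = 6435.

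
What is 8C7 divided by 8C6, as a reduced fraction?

C(n,k+1)/C(n,k) = (n−k)/(k+1) = (8−6)/(6+1) = 2/7.

2/7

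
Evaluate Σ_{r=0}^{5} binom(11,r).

1024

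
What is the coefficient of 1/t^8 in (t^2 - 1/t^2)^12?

General term: C(12,j)·(t^2)^j·(-1/t^2)^(12-j), with t-exponent 2j − 2(12−j) = 4j − 24.
Set 4j − 24 = -8: j = 4.
C(12,4) = 495; 1^4 = 1; (-1)^8 = 1.
Coefficient = 495 · 1 · 1 = 495.

495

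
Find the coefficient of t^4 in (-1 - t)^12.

495

The general term is C(12,j)·(-1)^j·(-t)^(12-j); the t^4 term has j = 8.
C(12,8) = 495.
Coefficient = C(12,8) = 495.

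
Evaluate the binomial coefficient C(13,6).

C(13,6) = (13·12·11·10·9·8) / 6! = 1235520 / 720 = 1716.

1716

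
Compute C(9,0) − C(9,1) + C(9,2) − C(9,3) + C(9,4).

70

The partial alternating sum Σ_{k=0}^{4} (−1)^k C(9,k) = (−1)^4 C(8,4) = 70.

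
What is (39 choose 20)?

C(39,20) = C(39,19) by symmetry.
C(39,19) = (39·38·37·36·35·34·33·32·31·30·29·28·27·26·25·24·23·22·21) / 19! = 8384177419658927035269120000 / 121645100408832000 = 68923264410.

68923264410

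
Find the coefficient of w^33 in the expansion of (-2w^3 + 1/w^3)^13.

53248

General term: C(13,j)·(-2w^3)^j·(1/w^3)^(13-j), with w-exponent 3j − 3(13−j) = 6j − 39.
Set 6j − 39 = 33: j = 12.
C(13,12) = 13; (-2)^12 = 4096; 1^1 = 1.
Coefficient = 13 · 4096 · 1 = 53248.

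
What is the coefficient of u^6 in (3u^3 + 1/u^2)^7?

2835

General term: C(7,j)·(3u^3)^j·(1/u^2)^(7-j), with u-exponent 3j − 2(7−j) = 5j − 14.
Set 5j − 14 = 6: j = 4.
C(7,4) = 35; 3^4 = 81; 1^3 = 1.
Coefficient = 35 · 81 · 1 = 2835.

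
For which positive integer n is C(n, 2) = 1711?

59

n(n−1)/2 = 1711 ⇒ n(n−1) = 3422. Since 59·58 = 3422, n = 59.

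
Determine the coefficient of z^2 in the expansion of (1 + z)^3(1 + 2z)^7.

129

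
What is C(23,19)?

C(23,19) = C(23,4) by symmetry.
C(23,4) = (23·22·21·20) / 4! = 212520 / 24 = 8855.

8855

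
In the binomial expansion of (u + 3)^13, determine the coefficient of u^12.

The general term is C(13,j)·(u)^j·(3)^(13-j); the u^12 term has j = 12.
C(13,12) = 13.
Coefficient = C(13,12) · 3^1 = 13 · 3 = 39.

39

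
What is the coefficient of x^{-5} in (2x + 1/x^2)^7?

280

General term: C(7,j)·(2x)^j·(1/x^2)^(7-j), with x-exponent 1j − 2(7−j) = 3j − 14.
Set 3j − 14 = -5: j = 3.
C(7,3) = 35; 2^3 = 8; 1^4 = 1.
Coefficient = 35 · 8 · 1 = 280.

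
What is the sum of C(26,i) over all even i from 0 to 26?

33554432

Even-i terms of row 26 sum to 2^25 = 33554432.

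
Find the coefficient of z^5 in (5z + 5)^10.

2460937500

The general term is C(10,j)·(5z)^j·(5)^(10-j); the z^5 term has j = 5.
C(10,5) = 252.
Coefficient = C(10,5) · 5^5 · 5^5 = 252 · 3125 · 3125 = 2460937500.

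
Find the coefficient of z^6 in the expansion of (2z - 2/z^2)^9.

-4608

General term: C(9,j)·(2z)^j·(-2/z^2)^(9-j), with z-exponent 1j − 2(9−j) = 3j − 18.
Set 3j − 18 = 6: j = 8.
C(9,8) = 9; 2^8 = 256; (-2)^1 = -2.
Coefficient = 9 · 256 · (-2) = -4608.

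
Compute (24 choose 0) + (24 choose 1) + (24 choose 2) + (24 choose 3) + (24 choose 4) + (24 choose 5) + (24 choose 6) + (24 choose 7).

536155

1 + 24 + 276 + 2024 + 10626 + 42504 + 134596 + 346104 = 536155.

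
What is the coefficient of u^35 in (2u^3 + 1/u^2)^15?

860160

General term: C(15,j)·(2u^3)^j·(1/u^2)^(15-j), with u-exponent 3j − 2(15−j) = 5j − 30.
Set 5j − 30 = 35: j = 13.
C(15,13) = 105; 2^13 = 8192; 1^2 = 1.
Coefficient = 105 · 8192 · 1 = 860160.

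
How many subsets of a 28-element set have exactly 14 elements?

Choose the 14 positions: C(28,14) = 40116600.

40116600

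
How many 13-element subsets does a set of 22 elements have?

497420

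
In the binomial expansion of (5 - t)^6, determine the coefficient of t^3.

The general term is C(6,j)·(5)^j·(-t)^(6-j); the t^3 term has j = 3.
C(6,3) = 20.
Coefficient = C(6,3) · 5^3 · (-1)^3 = 20 · 125 · (-1) = -2500.

-2500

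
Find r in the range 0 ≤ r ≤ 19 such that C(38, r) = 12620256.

7

C(38,r) increases on 0 ≤ r ≤ 19. C(38,6) = 2760681 and C(38,7) = 12620256, so r = 7.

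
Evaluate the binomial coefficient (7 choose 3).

C(7,3) = (7·6·5) / 3! = 210 / 6 = 35.

35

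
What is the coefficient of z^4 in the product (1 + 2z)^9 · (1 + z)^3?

Coefficient of z^4 = Σ_{j} C(9,j)·2^j·C(3,4-j)·1^(4-j) for j from 1 to 4.
= 18 + 432 + 2016 + 2016 = 4482.

4482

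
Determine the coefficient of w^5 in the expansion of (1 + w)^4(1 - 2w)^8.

432

Coefficient of w^5 = Σ_{j} C(4,j)·1^j·C(8,5-j)·(-2)^(5-j) for j from 0 to 4.
= (-1792) + 4480 + (-2688) + 448 + (-16) = 432.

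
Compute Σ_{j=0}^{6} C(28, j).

499178

1 + 28 + 378 + 3276 + 20475 + 98280 + 376740 = 499178.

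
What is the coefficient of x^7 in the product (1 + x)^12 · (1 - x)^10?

-240

Coefficient of x^7 = Σ_{j} C(12,j)·1^j·C(10,7-j)·(-1)^(7-j) for j from 0 to 7.
= (-120) + 2520 + (-16632) + 46200 + (-59400) + 35640 + (-9240) + 792 = -240.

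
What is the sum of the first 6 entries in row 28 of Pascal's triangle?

1 + 28 + 378 + 3276 + 20475 + 98280 = 122438.

122438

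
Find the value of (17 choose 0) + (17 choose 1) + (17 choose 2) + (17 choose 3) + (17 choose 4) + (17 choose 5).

9402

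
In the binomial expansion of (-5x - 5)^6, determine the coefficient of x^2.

The general term is C(6,j)·(-5x)^j·(-5)^(6-j); the x^2 term has j = 2.
C(6,2) = 15.
Coefficient = C(6,2) · (-5)^2 · (-5)^4 = 15 · 25 · 625 = 234375.

234375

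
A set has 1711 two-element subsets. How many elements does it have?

59

n(n−1)/2 = 1711 ⇒ n(n−1) = 3422. Since 59·58 = 3422, n = 59.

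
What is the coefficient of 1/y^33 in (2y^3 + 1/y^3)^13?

26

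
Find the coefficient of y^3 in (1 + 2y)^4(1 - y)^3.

-17

Coefficient of y^3 = Σ_{j} C(4,j)·2^j·C(3,3-j)·(-1)^(3-j) for j from 0 to 3.
= (-1) + 24 + (-72) + 32 = -17.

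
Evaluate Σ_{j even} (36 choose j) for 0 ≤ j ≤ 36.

Even-j terms of row 36 sum to 2^35 = 34359738368.

34359738368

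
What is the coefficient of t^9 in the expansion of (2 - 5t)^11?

-429687500

The general term is C(11,j)·(2)^j·(-5t)^(11-j); the t^9 term has j = 2.
C(11,2) = 55.
Coefficient = C(11,2) · 2^2 · (-5)^9 = 55 · 4 · (-1953125) = -429687500.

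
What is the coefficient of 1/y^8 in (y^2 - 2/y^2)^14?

General term: C(14,j)·(y^2)^j·(-2/y^2)^(14-j), with y-exponent 2j − 2(14−j) = 4j − 28.
Set 4j − 28 = -8: j = 5.
C(14,5) = 2002; 1^5 = 1; (-2)^9 = -512.
Coefficient = 2002 · 1 · (-512) = -1025024.

-1025024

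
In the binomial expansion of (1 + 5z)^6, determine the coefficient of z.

30

The general term is C(6,j)·(1)^j·(5z)^(6-j); the z^1 term has j = 5.
C(6,5) = 6.
Coefficient = C(6,5) · 5^1 = 6 · 5 = 30.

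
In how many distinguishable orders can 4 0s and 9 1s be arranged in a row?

Choose positions for the 0s: C(13,4) = 715.

715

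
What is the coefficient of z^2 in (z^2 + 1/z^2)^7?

General term: C(7,j)·(z^2)^j·(1/z^2)^(7-j), with z-exponent 2j − 2(7−j) = 4j − 14.
Set 4j − 14 = 2: j = 4.
C(7,4) = 35; 1^4 = 1; 1^3 = 1.
Coefficient = 35 · 1 · 1 = 35.

35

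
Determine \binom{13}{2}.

C(13,2) = (13·12) / 2! = 156 / 2 = 78.

78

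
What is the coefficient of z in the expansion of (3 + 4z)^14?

The general term is C(14,j)·(3)^j·(4z)^(14-j); the z^1 term has j = 13.
C(14,13) = 14.
Coefficient = C(14,13) · 3^13 · 4^1 = 14 · 1594323 · 4 = 89282088.

89282088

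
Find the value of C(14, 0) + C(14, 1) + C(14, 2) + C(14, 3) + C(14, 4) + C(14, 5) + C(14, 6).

6476

1 + 14 + 91 + 364 + 1001 + 2002 + 3003 = 6476.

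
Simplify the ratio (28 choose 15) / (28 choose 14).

14/15

C(n,k+1)/C(n,k) = (n−k)/(k+1) = (28−14)/(14+1) = 14/15.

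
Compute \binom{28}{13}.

C(28,13) = (28·27·26·25·24·23·22·21·20·19·18·17·16) / 13! = 233153109116928000 / 6227020800 = 37442160.

37442160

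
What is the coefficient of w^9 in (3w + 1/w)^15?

241805655

General term: C(15,j)·(3w)^j·(1/w)^(15-j), with w-exponent 1j − 1(15−j) = 2j − 15.
Set 2j − 15 = 9: j = 12.
C(15,12) = 455; 3^12 = 531441; 1^3 = 1.
Coefficient = 455 · 531441 · 1 = 241805655.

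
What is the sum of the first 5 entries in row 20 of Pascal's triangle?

6196

1 + 20 + 190 + 1140 + 4845 = 6196.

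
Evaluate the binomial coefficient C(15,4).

C(15,4) = (15·14·13·12) / 4! = 32760 / 24 = 1365.

1365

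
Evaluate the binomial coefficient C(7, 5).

C(7,5) = C(7,2) by symmetry.
C(7,2) = (7·6) / 2! = 42 / 2 = 21.

21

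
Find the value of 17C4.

C(17,4) = (17·16·15·14) / 4! = 57120 / 24 = 2380.

2380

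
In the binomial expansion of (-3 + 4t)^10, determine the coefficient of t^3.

-16796160

The general term is C(10,j)·(-3)^j·(4t)^(10-j); the t^3 term has j = 7.
C(10,7) = 120.
Coefficient = C(10,7) · (-3)^7 · 4^3 = 120 · (-2187) · 64 = -16796160.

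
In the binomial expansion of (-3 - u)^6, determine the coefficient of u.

The general term is C(6,j)·(-3)^j·(-u)^(6-j); the u^1 term has j = 5.
C(6,5) = 6.
Coefficient = C(6,5) · (-3)^5 · (-1)^1 = 6 · (-243) · (-1) = 1458.

1458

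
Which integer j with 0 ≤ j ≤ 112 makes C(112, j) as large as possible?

C(112,j) is maximized at j = 112/2 = 56.

56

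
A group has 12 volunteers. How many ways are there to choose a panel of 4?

495

This is C(12,4) = 495.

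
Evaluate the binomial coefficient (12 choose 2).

66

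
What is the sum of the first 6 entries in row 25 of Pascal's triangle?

1 + 25 + 300 + 2300 + 12650 + 53130 = 68406.

68406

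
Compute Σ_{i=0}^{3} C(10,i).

1 + 10 + 45 + 120 = 176.

176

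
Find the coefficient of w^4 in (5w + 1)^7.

21875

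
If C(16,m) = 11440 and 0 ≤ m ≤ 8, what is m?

C(16,m) increases on 0 ≤ m ≤ 8. C(16,6) = 8008 and C(16,7) = 11440, so m = 7.

7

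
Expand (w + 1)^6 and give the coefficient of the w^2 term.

The general term is C(6,j)·(w)^j·(1)^(6-j); the w^2 term has j = 2.
C(6,2) = 15.
Coefficient = C(6,2) = 15.

15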